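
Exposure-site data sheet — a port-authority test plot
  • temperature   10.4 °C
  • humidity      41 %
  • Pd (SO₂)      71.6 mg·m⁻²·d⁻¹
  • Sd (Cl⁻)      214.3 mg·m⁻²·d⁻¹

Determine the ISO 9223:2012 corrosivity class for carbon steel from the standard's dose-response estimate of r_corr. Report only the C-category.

C4

carbon steel: temperature factor f = -0.054·(0.4) = -0.0216
  SO₂ term: 1.77·71.6^0.52·exp(0.02·41-0.0216) = 36.25
  Cl⁻ term: 0.102·214.3^0.62·exp(0.033·41+0.04·10.4) = 16.68
  r_corr = 36.25 + 16.68 = 52.92 μm/a
Category bounds: 50…80 μm/a bracket r_corr ⇒ C4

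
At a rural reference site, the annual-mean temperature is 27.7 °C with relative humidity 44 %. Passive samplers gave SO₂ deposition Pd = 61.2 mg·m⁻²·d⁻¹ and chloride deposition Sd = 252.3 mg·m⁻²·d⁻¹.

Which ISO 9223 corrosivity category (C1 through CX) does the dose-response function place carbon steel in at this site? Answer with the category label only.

carbon steel: T>10 °C ⇒ hinge -0.054·(27.7−10) = -0.9558
  sulphur-dioxide contribution → 13.94 μm/a
  chloride contribution → 40.7 μm/a
  ⇒ r_corr(carbon steel) = 54.64 μm/a
54.6 μm/a falls in (50, 80] for carbon steel → category C4

C4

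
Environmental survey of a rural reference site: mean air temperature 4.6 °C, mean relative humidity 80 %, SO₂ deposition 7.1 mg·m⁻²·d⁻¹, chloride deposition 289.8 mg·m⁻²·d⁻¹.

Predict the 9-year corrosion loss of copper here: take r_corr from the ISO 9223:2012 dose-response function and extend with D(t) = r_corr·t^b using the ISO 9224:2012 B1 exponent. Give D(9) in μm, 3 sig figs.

D(9) = 6.75 μm

copper: temperature factor f = +0.126·(-5.4) = -0.6804
  Pd branch = 0.0053·Pd^0.26·e^(0.059·RH+f) = 0.5012 μm/a
  Sd branch = 0.01025·Sd^0.27·e^(0.036·RH+0.049·T) = 1.057 μm/a
  r_corr = 0.5012 + 1.057 = 1.558 μm/a
ISO 9224: D(t) = r_corr · t^b with b = 0.667 (copper, B1)
  D(9) = 1.558 × 9^0.667 = 1.558 × 4.33 = 6.747 μm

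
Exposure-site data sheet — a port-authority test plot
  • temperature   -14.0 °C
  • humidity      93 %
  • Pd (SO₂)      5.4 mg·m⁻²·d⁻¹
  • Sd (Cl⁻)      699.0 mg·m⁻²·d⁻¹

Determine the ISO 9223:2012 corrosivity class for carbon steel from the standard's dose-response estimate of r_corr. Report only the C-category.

C4

carbon steel: temperature factor f = +0.150·(-24.0) = -3.6000
  Pd branch = 1.77·Pd^0.52·e^(0.02·RH+f) = 0.7467 μm/a
  Cl⁻ term: 0.102·699.0^0.62·exp(0.033·93+0.04·-14.0) = 72.75
  sum: 0.7467 + 72.75 → r_corr = 73.49 μm/a
Category bounds: 50…80 μm/a bracket r_corr ⇒ C4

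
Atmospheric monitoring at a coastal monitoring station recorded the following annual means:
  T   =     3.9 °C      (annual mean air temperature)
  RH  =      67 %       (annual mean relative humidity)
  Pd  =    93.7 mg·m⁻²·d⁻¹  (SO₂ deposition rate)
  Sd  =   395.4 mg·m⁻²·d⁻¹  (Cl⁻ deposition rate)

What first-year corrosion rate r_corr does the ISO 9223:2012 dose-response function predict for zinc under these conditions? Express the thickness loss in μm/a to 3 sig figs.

r_corr = 2.90 μm/a

zinc: f(T) = +0.038·(T−10) [T≤10 °C] = -0.2318
  sulphur-dioxide contribution → 1.644 μm/a
  chloride contribution → 1.259 μm/a
  ⇒ r_corr(zinc) = 2.904 μm/a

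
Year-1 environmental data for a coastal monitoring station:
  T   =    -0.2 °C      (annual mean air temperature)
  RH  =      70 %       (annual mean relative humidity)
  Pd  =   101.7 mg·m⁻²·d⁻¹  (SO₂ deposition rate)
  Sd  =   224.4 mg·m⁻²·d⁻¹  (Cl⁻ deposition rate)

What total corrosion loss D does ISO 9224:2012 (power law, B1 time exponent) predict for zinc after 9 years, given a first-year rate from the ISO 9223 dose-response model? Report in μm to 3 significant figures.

D(9) = 13.9 μm

zinc: temperature factor f = +0.038·(-10.2) = -0.3876
  SO₂ term: 0.0129·101.7^0.44·exp(0.046·70-0.3876) = 1.675
  Sd branch = 0.0175·Sd^0.57·e^(0.008·RH+0.085·T) = 0.6591 μm/a
  sum: 1.675 + 0.6591 → r_corr = 2.334 μm/a
ISO 9224: D(t) = r_corr · t^b with b = 0.813 (zinc, B1)
  D(9) = 2.334 × 9^0.813 = 2.334 × 5.968 = 13.93 μm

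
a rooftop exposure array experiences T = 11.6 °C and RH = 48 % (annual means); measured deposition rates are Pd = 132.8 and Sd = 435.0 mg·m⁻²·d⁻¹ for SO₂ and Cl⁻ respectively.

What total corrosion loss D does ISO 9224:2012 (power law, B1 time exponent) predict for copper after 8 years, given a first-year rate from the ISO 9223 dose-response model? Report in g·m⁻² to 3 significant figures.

copper: f(T) = -0.080·(T−10) [T>10 °C] = -0.1280
  Pd branch = 0.0053·Pd^0.26·e^(0.059·RH+f) = 0.2823 μm/a
  Sd branch = 0.01025·Sd^0.27·e^(0.036·RH+0.049·T) = 0.5253 μm/a
  r_corr = 0.2823 + 0.5253 = 0.8076 μm/a
Power-law: D(8) = r_corr · 8^0.667
  D(8) = 0.8076 × 8^0.667 = 0.8076 × 4.003 = 3.233 μm
  Mass loss = 3.233 μm × 8.96 g/cm³ = 28.96 g·m⁻²

D(8) = 29.0 g·m⁻²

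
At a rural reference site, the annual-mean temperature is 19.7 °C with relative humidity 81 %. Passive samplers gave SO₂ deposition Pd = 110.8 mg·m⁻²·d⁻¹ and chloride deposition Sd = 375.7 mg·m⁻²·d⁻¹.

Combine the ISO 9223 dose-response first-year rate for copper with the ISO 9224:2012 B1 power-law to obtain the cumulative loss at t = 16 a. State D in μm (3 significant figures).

copper: temperature factor f = -0.080·(9.7) = -0.7760
  Pd branch = 0.0053·Pd^0.26·e^(0.059·RH+f) = 0.987 μm/a
  Sd branch = 0.01025·Sd^0.27·e^(0.036·RH+0.049·T) = 2.464 μm/a
  r_corr = 0.987 + 2.464 = 3.451 μm/a
ISO 9224: D(t) = r_corr · t^b with b = 0.667 (copper, B1)
  D(16) = 3.451 × 16^0.667 = 3.451 × 6.355 = 21.93 μm

D(16) = 21.9 μm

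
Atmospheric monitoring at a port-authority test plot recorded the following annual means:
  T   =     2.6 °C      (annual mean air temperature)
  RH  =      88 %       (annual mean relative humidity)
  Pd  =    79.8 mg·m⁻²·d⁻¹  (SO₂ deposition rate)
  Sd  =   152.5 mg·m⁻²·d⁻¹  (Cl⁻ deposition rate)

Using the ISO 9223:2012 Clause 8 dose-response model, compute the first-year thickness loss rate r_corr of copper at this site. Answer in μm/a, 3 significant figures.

copper: f(T) = +0.126·(T−10) [T≤10 °C] = -0.9324
  Pd branch = 0.0053·Pd^0.26·e^(0.059·RH+f) = 1.171 μm/a
  Sd branch = 0.01025·Sd^0.27·e^(0.036·RH+0.049·T) = 1.075 μm/a
  sum: 1.171 + 1.075 → r_corr = 2.246 μm/a

r_corr = 2.25 μm/a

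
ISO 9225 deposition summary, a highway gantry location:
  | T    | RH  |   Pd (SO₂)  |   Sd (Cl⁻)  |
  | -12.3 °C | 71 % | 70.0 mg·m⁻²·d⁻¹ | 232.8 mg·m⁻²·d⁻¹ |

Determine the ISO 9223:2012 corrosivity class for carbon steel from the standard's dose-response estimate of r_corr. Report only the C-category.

carbon steel: f(T) = +0.150·(T−10) [T≤10 °C] = -3.3450
  Pd branch = 1.77·Pd^0.52·e^(0.02·RH+f) = 2.352 μm/a
  Sd branch = 0.102·Sd^0.62·e^(0.033·RH+0.04·T) = 19.05 μm/a
  r_corr = 2.352 + 19.05 = 21.41 μm/a
21.4 μm/a falls in (1.3, 25] for carbon steel → category C2

C2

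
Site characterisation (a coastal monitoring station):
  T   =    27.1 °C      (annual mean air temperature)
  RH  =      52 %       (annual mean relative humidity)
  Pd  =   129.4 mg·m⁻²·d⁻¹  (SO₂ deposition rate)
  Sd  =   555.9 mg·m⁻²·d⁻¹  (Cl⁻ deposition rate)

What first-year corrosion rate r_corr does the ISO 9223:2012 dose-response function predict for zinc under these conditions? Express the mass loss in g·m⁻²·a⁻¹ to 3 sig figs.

r_corr = 72.1 g·m⁻²·a⁻¹

zinc: T>10 °C ⇒ hinge -0.071·(27.1−10) = -1.2141
  SO₂ term: 0.0129·129.4^0.44·exp(0.046·52-1.2141) = 0.356
  Sd branch = 0.0175·Sd^0.57·e^(0.008·RH+0.085·T) = 9.744 μm/a
  sum: 0.356 + 9.744 → r_corr = 10.1 μm/a
Convert to mass loss: 10.1 μm/a × 7.14 g/cm³ = 72.12 g·m⁻²·a⁻¹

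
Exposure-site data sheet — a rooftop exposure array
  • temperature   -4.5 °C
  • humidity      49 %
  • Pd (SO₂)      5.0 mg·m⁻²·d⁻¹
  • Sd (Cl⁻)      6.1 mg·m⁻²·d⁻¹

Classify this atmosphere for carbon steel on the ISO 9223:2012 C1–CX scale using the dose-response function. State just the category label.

C2

carbon steel: temperature factor f = +0.150·(-14.5) = -2.1750
  SO₂ term: 1.77·5.0^0.52·exp(0.02·49-2.1750) = 1.237
  Cl⁻ term: 0.102·6.1^0.62·exp(0.033·49+0.04·-4.5) = 1.317
  r_corr = 1.237 + 1.317 = 2.554 μm/a
Category bounds: 1.3…25 μm/a bracket r_corr ⇒ C2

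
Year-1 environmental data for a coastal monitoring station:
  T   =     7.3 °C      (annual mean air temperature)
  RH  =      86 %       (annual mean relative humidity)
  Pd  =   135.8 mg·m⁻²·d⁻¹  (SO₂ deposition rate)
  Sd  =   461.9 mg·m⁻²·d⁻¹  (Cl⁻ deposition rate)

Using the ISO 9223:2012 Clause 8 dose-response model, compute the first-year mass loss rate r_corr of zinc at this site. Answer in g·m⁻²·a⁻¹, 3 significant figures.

zinc: temperature factor f = +0.038·(-2.7) = -0.1026
  Pd branch = 0.0129·Pd^0.44·e^(0.046·RH+f) = 5.279 μm/a
  Sd branch = 0.0175·Sd^0.57·e^(0.008·RH+0.085·T) = 2.138 μm/a
  r_corr = 5.279 + 2.138 = 7.418 μm/a
Convert to mass loss: 7.418 μm/a × 7.14 g/cm³ = 52.96 g·m⁻²·a⁻¹

r_corr = 53.0 g·m⁻²·a⁻¹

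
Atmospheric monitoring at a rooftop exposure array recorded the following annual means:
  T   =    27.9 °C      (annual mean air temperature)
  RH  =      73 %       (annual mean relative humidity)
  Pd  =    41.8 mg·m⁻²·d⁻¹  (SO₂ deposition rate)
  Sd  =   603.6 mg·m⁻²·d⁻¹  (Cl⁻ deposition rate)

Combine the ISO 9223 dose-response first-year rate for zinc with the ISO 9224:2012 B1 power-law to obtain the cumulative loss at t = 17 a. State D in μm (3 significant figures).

zinc: T>10 °C ⇒ hinge -0.071·(27.9−10) = -1.2709
  sulphur-dioxide contribution → 0.5374 μm/a
  chloride contribution → 12.93 μm/a
  total first-year rate 13.47 μm/a
ISO 9224: D(t) = r_corr · t^b with b = 0.813 (zinc, B1)
  D(17) = 13.47 × 17^0.813 = 13.47 × 10.01 = 134.8 μm

D(17) = 135 μm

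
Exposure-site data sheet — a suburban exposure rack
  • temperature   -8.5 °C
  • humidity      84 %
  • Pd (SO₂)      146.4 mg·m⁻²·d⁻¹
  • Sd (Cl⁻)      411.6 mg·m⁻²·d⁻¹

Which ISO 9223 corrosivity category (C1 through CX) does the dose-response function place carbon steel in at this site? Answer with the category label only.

C4

carbon steel: temperature factor f = +0.150·(-18.5) = -2.7750
  SO₂ term: 1.77·146.4^0.52·exp(0.02·84-2.7750) = 7.916
  Sd branch = 0.102·Sd^0.62·e^(0.033·RH+0.04·T) = 48.5 μm/a
  sum: 7.916 + 48.5 → r_corr = 56.42 μm/a
Category bounds: 50…80 μm/a bracket r_corr ⇒ C4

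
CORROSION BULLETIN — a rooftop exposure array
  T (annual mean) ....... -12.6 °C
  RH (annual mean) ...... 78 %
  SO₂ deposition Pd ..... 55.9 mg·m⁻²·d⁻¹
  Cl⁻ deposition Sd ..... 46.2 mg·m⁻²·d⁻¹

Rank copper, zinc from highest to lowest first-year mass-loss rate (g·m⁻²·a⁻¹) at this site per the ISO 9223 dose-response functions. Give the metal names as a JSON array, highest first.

copper: T≤10 °C ⇒ hinge +0.126·(-12.6−10) = -2.8476
  sulphur-dioxide contribution → 0.0872 μm/a
  chloride contribution → 0.258 μm/a
  total first-year rate 0.3452 μm/a
  mass loss = 0.3452 μm/a × 8.96 g/cm³ = 3.093 g·m⁻²·a⁻¹
zinc: f(T) = +0.038·(T−10) [T≤10 °C] = -0.8588
  sulphur-dioxide contribution → 1.161 μm/a
  chloride contribution → 0.09948 μm/a
  total first-year rate 1.26 μm/a
  mass loss = 1.26 μm/a × 7.14 g/cm³ = 8.998 g·m⁻²·a⁻¹
Ordering by g·m⁻²·a⁻¹: zinc (9) > copper (3.09)

["zinc", "copper"]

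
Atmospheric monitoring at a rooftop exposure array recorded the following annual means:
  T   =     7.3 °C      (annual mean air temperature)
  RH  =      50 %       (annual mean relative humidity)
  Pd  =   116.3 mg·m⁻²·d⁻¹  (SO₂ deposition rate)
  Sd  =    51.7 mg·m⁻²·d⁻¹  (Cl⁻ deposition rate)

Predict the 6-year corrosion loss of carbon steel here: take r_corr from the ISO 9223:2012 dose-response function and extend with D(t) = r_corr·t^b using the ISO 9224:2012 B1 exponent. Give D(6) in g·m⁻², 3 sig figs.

carbon steel: T≤10 °C ⇒ hinge +0.150·(7.3−10) = -0.4050
  SO₂ term: 1.77·116.3^0.52·exp(0.02·50-0.4050) = 38.06
  Cl⁻ term: 0.102·51.7^0.62·exp(0.033·50+0.04·7.3) = 8.21
  sum: 38.06 + 8.21 → r_corr = 46.27 μm/a
Power-law: D(6) = r_corr · 6^0.523
  D(6) = 46.27 × 6^0.523 = 46.27 × 2.553 = 118.1 μm
  Mass loss = 118.1 μm × 7.85 g/cm³ = 927.2 g·m⁻²

D(6) = 927 g·m⁻²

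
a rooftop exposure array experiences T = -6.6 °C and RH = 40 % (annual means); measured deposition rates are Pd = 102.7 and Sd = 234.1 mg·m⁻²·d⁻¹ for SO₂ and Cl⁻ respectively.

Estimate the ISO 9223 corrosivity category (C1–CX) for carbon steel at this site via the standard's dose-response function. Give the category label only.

C2

carbon steel: f(T) = +0.150·(T−10) [T≤10 °C] = -2.4900
  sulphur-dioxide contribution → 3.631 μm/a
  chloride contribution → 8.635 μm/a
  ⇒ r_corr(carbon steel) = 12.27 μm/a
12.3 μm/a falls in (1.3, 25] for carbon steel → category C2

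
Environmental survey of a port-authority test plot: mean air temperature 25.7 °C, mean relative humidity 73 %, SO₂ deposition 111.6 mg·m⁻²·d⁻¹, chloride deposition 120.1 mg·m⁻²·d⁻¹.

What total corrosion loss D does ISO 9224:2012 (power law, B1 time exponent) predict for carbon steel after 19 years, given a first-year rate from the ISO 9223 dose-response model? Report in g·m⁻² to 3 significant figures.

D(19) = 3.65e+03 g·m⁻²

carbon steel: temperature factor f = -0.054·(15.7) = -0.8478
  sulphur-dioxide contribution → 37.9 μm/a
  chloride contribution → 61.74 μm/a
  ⇒ r_corr(carbon steel) = 99.64 μm/a
Long-term exponent b (ISO 9224 Table 2, B1) = 0.523
  D(19) = 99.64 × 19^0.523 = 99.64 × 4.664 = 464.8 μm
  Mass loss = 464.8 μm × 7.85 g/cm³ = 3648 g·m⁻²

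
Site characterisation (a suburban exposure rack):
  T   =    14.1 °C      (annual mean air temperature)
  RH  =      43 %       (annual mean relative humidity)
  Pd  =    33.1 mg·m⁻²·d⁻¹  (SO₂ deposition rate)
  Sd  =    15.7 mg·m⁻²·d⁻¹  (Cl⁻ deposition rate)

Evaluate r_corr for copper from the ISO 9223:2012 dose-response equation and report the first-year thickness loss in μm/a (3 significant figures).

copper: f(T) = -0.080·(T−10) [T>10 °C] = -0.3280
  Pd branch = 0.0053·Pd^0.26·e^(0.059·RH+f) = 0.1199 μm/a
  Cl⁻ term: 0.01025·15.7^0.27·exp(0.036·43+0.049·14.1) = 0.2023
  sum: 0.1199 + 0.2023 → r_corr = 0.3222 μm/a

r_corr = 0.322 μm/a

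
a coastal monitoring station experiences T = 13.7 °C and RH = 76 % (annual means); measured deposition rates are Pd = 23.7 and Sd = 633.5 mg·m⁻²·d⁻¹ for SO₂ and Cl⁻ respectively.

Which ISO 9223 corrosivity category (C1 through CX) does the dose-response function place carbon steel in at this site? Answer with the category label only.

C5

carbon steel: f(T) = -0.054·(T−10) [T>10 °C] = -0.1998
  Pd branch = 1.77·Pd^0.52·e^(0.02·RH+f) = 34.37 μm/a
  Cl⁻ term: 0.102·633.5^0.62·exp(0.033·76+0.04·13.7) = 118.3
  sum: 34.37 + 118.3 → r_corr = 152.6 μm/a
153 μm/a falls in (80, 200] for carbon steel → category C5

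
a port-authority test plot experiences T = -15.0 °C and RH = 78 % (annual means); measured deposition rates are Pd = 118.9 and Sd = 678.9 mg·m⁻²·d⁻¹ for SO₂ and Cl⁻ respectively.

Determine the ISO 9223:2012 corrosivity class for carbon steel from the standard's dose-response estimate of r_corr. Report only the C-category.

carbon steel: temperature factor f = +0.150·(-25.0) = -3.7500
  sulphur-dioxide contribution → 2.377 μm/a
  chloride contribution → 41.84 μm/a
  ⇒ r_corr(carbon steel) = 44.22 μm/a
ISO 9223 Table 2 (carbon steel): 25 < 44.2 ≤ 50 μm/a ⇒ C3

C3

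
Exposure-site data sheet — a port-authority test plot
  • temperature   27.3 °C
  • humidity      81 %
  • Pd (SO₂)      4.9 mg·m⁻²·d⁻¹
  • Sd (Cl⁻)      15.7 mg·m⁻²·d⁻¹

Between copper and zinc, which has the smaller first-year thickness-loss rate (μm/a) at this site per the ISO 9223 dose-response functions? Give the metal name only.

copper

copper: temperature factor f = -0.080·(17.3) = -1.3840
  SO₂ term: 0.0053·4.9^0.26·exp(0.059·81-1.3840) = 0.2389
  Sd branch = 0.01025·Sd^0.27·e^(0.036·RH+0.049·T) = 1.517 μm/a
  sum: 0.2389 + 1.517 → r_corr = 1.756 μm/a
zinc: temperature factor f = -0.071·(17.3) = -1.2283
  Pd branch = 0.0129·Pd^0.44·e^(0.046·RH+f) = 0.3155 μm/a
  Cl⁻ term: 0.0175·15.7^0.57·exp(0.008·81+0.085·27.3) = 1.636
  r_corr = 0.3155 + 1.636 = 1.952 μm/a
Ordering by μm/a: zinc (1.95) > copper (1.76)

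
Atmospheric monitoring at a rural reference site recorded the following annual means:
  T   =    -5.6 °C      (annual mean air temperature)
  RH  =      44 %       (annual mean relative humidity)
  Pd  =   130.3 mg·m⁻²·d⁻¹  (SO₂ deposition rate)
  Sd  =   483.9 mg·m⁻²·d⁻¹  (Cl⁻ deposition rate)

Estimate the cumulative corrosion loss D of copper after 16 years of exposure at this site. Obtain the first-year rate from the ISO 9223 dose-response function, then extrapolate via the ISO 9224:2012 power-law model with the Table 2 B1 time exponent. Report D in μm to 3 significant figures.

copper: temperature factor f = +0.126·(-15.6) = -1.9656
  SO₂ term: 0.0053·130.3^0.26·exp(0.059·44-1.9656) = 0.03531
  Sd branch = 0.01025·Sd^0.27·e^(0.036·RH+0.049·T) = 0.2015 μm/a
  r_corr = 0.03531 + 0.2015 = 0.2369 μm/a
Power-law: D(16) = r_corr · 16^0.667
  D(16) = 0.2369 × 16^0.667 = 0.2369 × 6.355 = 1.505 μm

D(16) = 1.51 μm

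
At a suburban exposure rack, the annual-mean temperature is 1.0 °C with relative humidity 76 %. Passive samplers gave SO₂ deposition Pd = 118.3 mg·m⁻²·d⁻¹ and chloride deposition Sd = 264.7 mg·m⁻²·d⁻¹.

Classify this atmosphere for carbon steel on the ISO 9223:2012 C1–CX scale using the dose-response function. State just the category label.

carbon steel: T≤10 °C ⇒ hinge +0.150·(1.0−10) = -1.3500
  SO₂ term: 1.77·118.3^0.52·exp(0.02·76-1.3500) = 25.1
  Sd branch = 0.102·Sd^0.62·e^(0.033·RH+0.04·T) = 41.43 μm/a
  sum: 25.1 + 41.43 → r_corr = 66.53 μm/a
Category bounds: 50…80 μm/a bracket r_corr ⇒ C4

C4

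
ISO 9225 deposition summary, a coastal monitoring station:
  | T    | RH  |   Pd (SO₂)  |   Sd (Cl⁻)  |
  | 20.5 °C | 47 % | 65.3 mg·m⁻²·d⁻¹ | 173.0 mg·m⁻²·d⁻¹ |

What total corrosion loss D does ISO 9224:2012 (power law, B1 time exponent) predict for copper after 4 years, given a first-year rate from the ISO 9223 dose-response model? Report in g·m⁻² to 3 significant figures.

D(4) = 16.3 g·m⁻²

copper: T>10 °C ⇒ hinge -0.080·(20.5−10) = -0.8400
  Pd branch = 0.0053·Pd^0.26·e^(0.059·RH+f) = 0.1086 μm/a
  Sd branch = 0.01025·Sd^0.27·e^(0.036·RH+0.049·T) = 0.611 μm/a
  sum: 0.1086 + 0.611 → r_corr = 0.7196 μm/a
Long-term exponent b (ISO 9224 Table 2, B1) = 0.667
  D(4) = 0.7196 × 4^0.667 = 0.7196 × 2.521 = 1.814 μm
  Mass loss = 1.814 μm × 8.96 g/cm³ = 16.25 g·m⁻²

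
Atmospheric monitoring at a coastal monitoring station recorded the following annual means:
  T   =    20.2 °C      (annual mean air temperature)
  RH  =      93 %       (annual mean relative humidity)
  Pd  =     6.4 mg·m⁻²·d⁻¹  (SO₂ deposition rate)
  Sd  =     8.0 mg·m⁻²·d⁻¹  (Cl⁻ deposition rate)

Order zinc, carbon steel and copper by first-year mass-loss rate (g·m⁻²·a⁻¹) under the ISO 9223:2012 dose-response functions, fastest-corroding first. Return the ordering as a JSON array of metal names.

zinc: f(T) = -0.071·(T−10) [T>10 °C] = -0.7242
  Pd branch = 0.0129·Pd^0.44·e^(0.046·RH+f) = 1.02 μm/a
  Cl⁻ term: 0.0175·8.0^0.57·exp(0.008·93+0.085·20.2) = 0.6708
  r_corr = 1.02 + 0.6708 = 1.691 μm/a
  mass loss = 1.691 μm/a × 7.14 g/cm³ = 12.07 g·m⁻²·a⁻¹
carbon steel: T>10 °C ⇒ hinge -0.054·(20.2−10) = -0.5508
  SO₂ term: 1.77·6.4^0.52·exp(0.02·93-0.5508) = 17.21
  Cl⁻ term: 0.102·8.0^0.62·exp(0.033·93+0.04·20.2) = 17.88
  r_corr = 17.21 + 17.88 = 35.09 μm/a
  mass loss = 35.09 μm/a × 7.85 g/cm³ = 275.4 g·m⁻²·a⁻¹
copper: temperature factor f = -0.080·(10.2) = -0.8160
  SO₂ term: 0.0053·6.4^0.26·exp(0.059·93-0.8160) = 0.9172
  Sd branch = 0.01025·Sd^0.27·e^(0.036·RH+0.049·T) = 1.375 μm/a
  sum: 0.9172 + 1.375 → r_corr = 2.293 μm/a
  mass loss = 2.293 μm/a × 8.96 g/cm³ = 20.54 g·m⁻²·a⁻¹
Ordering by g·m⁻²·a⁻¹: carbon steel (275) > copper (20.5) > zinc (12.1)

["carbon steel", "copper", "zinc"]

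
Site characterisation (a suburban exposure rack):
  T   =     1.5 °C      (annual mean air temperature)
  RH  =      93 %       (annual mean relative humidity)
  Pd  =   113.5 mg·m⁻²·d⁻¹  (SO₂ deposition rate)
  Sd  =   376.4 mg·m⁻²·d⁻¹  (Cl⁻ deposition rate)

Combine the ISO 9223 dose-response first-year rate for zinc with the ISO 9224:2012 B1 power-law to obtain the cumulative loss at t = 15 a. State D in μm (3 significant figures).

zinc: temperature factor f = +0.038·(-8.5) = -0.3230
  Pd branch = 0.0129·Pd^0.44·e^(0.046·RH+f) = 5.4 μm/a
  Sd branch = 0.0175·Sd^0.57·e^(0.008·RH+0.085·T) = 1.229 μm/a
  r_corr = 5.4 + 1.229 = 6.63 μm/a
Power-law: D(15) = r_corr · 15^0.813
  D(15) = 6.63 × 15^0.813 = 6.63 × 9.04 = 59.93 μm

D(15) = 59.9 μm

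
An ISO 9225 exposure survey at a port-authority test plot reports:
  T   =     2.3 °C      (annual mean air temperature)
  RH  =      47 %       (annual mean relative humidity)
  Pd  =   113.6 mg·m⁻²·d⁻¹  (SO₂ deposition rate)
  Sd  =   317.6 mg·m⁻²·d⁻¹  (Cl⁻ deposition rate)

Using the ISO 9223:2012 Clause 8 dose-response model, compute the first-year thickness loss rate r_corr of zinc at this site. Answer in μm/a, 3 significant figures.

r_corr = 1.50 μm/a

zinc: T≤10 °C ⇒ hinge +0.038·(2.3−10) = -0.2926
  sulphur-dioxide contribution → 0.6712 μm/a
  chloride contribution → 0.8266 μm/a
  ⇒ r_corr(zinc) = 1.498 μm/a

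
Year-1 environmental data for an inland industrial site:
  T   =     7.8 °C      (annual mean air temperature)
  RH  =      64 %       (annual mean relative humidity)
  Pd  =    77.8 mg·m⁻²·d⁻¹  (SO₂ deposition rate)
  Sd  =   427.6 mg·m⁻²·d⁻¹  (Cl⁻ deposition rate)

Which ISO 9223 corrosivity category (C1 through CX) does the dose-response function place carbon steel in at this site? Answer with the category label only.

C5

carbon steel: T≤10 °C ⇒ hinge +0.150·(7.8−10) = -0.3300
  sulphur-dioxide contribution → 44.04 μm/a
  chloride contribution → 49.27 μm/a
  total first-year rate 93.31 μm/a
Category bounds: 80…200 μm/a bracket r_corr ⇒ C5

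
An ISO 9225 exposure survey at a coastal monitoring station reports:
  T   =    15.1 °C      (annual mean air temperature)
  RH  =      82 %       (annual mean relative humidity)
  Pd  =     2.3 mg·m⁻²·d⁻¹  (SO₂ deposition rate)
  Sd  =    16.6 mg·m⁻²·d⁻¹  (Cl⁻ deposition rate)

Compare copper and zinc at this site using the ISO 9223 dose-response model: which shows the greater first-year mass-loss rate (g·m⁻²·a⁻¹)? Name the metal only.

copper: f(T) = -0.080·(T−10) [T>10 °C] = -0.4080
  Pd branch = 0.0053·Pd^0.26·e^(0.059·RH+f) = 0.5524 μm/a
  Cl⁻ term: 0.01025·16.6^0.27·exp(0.036·82+0.049·15.1) = 0.8781
  sum: 0.5524 + 0.8781 → r_corr = 1.43 μm/a
  mass loss = 1.43 μm/a × 8.96 g/cm³ = 12.82 g·m⁻²·a⁻¹
zinc: temperature factor f = -0.071·(5.1) = -0.3621
  Pd branch = 0.0129·Pd^0.44·e^(0.046·RH+f) = 0.5632 μm/a
  Cl⁻ term: 0.0175·16.6^0.57·exp(0.008·82+0.085·15.1) = 0.6037
  sum: 0.5632 + 0.6037 → r_corr = 1.167 μm/a
  mass loss = 1.167 μm/a × 7.14 g/cm³ = 8.331 g·m⁻²·a⁻¹
Ordering by g·m⁻²·a⁻¹: copper (12.8) > zinc (8.33)

copper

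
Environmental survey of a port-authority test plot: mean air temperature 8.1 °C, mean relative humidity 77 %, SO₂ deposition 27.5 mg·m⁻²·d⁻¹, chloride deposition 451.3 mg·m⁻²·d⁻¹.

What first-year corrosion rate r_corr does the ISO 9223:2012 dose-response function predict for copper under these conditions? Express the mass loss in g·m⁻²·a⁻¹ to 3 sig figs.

copper: f(T) = +0.126·(T−10) [T≤10 °C] = -0.2394
  SO₂ term: 0.0053·27.5^0.26·exp(0.059·77-0.2394) = 0.928
  Sd branch = 0.01025·Sd^0.27·e^(0.036·RH+0.049·T) = 1.27 μm/a
  r_corr = 0.928 + 1.27 = 2.198 μm/a
Convert to mass loss: 2.198 μm/a × 8.96 g/cm³ = 19.69 g·m⁻²·a⁻¹

r_corr = 19.7 g·m⁻²·a⁻¹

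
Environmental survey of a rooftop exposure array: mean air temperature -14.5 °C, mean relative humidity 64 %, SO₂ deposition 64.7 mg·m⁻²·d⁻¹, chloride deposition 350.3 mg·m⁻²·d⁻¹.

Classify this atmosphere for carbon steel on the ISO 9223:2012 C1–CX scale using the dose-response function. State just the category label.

carbon steel: f(T) = +0.150·(T−10) [T≤10 °C] = -3.6750
  SO₂ term: 1.77·64.7^0.52·exp(0.02·64-3.6750) = 1.411
  Sd branch = 0.102·Sd^0.62·e^(0.033·RH+0.04·T) = 17.84 μm/a
  sum: 1.411 + 17.84 → r_corr = 19.25 μm/a
Category bounds: 1.3…25 μm/a bracket r_corr ⇒ C2

C2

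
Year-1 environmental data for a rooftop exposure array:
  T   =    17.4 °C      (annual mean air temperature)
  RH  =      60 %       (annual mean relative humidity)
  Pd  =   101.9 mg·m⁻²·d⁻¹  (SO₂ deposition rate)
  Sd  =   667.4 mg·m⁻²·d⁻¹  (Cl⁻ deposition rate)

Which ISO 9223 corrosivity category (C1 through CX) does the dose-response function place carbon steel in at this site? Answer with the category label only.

C5

carbon steel: T>10 °C ⇒ hinge -0.054·(17.4−10) = -0.3996
  Pd branch = 1.77·Pd^0.52·e^(0.02·RH+f) = 43.63 μm/a
  Cl⁻ term: 0.102·667.4^0.62·exp(0.033·60+0.04·17.4) = 83.54
  sum: 43.63 + 83.54 → r_corr = 127.2 μm/a
Category bounds: 80…200 μm/a bracket r_corr ⇒ C5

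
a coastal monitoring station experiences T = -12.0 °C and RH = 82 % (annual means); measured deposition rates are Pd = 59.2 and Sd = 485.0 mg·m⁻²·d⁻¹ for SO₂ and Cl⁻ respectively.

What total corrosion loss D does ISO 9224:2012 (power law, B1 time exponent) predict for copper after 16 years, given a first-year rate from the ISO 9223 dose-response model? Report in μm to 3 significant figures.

D(16) = 4.45 μm

copper: temperature factor f = +0.126·(-22.0) = -2.7720
  sulphur-dioxide contribution → 0.1209 μm/a
  chloride contribution → 0.5788 μm/a
  total first-year rate 0.6997 μm/a
ISO 9224: D(t) = r_corr · t^b with b = 0.667 (copper, B1)
  D(16) = 0.6997 × 16^0.667 = 0.6997 × 6.355 = 4.447 μm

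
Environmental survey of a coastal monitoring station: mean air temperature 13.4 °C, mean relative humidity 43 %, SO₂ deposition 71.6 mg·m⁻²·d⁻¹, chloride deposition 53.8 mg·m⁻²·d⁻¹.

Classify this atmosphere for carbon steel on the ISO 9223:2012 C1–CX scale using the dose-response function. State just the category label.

C3

carbon steel: temperature factor f = -0.054·(3.4) = -0.1836
  sulphur-dioxide contribution → 32.08 μm/a
  chloride contribution → 8.526 μm/a
  ⇒ r_corr(carbon steel) = 40.61 μm/a
ISO 9223 Table 2 (carbon steel): 25 < 40.6 ≤ 50 μm/a ⇒ C3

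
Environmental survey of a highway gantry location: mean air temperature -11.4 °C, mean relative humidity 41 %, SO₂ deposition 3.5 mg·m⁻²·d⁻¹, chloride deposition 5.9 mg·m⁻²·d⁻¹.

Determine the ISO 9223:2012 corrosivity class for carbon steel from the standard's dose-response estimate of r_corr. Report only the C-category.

C1

carbon steel: temperature factor f = +0.150·(-21.4) = -3.2100
  sulphur-dioxide contribution → 0.3111 μm/a
  chloride contribution → 0.7518 μm/a
  ⇒ r_corr(carbon steel) = 1.063 μm/a
1.06 μm/a falls in (0, 1.3] for carbon steel → category C1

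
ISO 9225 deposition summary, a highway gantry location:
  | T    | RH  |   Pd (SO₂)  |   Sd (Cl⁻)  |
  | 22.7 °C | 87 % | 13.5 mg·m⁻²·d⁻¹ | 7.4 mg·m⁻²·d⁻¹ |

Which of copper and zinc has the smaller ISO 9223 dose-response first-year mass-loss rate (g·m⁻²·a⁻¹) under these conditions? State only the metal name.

copper: f(T) = -0.080·(T−10) [T>10 °C] = -1.0160
  SO₂ term: 0.0053·13.5^0.26·exp(0.059·87-1.0160) = 0.64
  Cl⁻ term: 0.01025·7.4^0.27·exp(0.036·87+0.049·22.7) = 1.227
  sum: 0.64 + 1.227 → r_corr = 1.867 μm/a
  mass loss = 1.867 μm/a × 8.96 g/cm³ = 16.72 g·m⁻²·a⁻¹
zinc: f(T) = -0.071·(T−10) [T>10 °C] = -0.9017
  Pd branch = 0.0129·Pd^0.44·e^(0.046·RH+f) = 0.9003 μm/a
  Cl⁻ term: 0.0175·7.4^0.57·exp(0.008·87+0.085·22.7) = 0.7564
  r_corr = 0.9003 + 0.7564 = 1.657 μm/a
  mass loss = 1.657 μm/a × 7.14 g/cm³ = 11.83 g·m⁻²·a⁻¹
Ordering by g·m⁻²·a⁻¹: copper (16.7) > zinc (11.8)

zinc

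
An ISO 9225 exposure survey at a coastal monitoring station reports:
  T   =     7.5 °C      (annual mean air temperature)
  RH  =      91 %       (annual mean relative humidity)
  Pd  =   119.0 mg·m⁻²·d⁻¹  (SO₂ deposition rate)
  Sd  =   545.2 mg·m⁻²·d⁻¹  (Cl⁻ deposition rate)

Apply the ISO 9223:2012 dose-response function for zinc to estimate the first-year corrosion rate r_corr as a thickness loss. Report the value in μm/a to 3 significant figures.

r_corr = 8.81 μm/a

zinc: temperature factor f = +0.038·(-2.5) = -0.0950
  sulphur-dioxide contribution → 6.317 μm/a
  chloride contribution → 2.488 μm/a
  total first-year rate 8.806 μm/a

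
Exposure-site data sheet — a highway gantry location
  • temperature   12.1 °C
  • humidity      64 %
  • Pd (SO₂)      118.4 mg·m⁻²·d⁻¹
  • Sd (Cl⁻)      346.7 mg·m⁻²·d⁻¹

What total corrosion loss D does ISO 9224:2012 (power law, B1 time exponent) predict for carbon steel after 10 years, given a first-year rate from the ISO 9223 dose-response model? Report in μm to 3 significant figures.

carbon steel: temperature factor f = -0.054·(2.1) = -0.1134
  SO₂ term: 1.77·118.4^0.52·exp(0.02·64-0.1134) = 68.04
  Cl⁻ term: 0.102·346.7^0.62·exp(0.033·64+0.04·12.1) = 51.38
  r_corr = 68.04 + 51.38 = 119.4 μm/a
ISO 9224: D(t) = r_corr · t^b with b = 0.523 (carbon steel, B1)
  D(10) = 119.4 × 10^0.523 = 119.4 × 3.334 = 398.2 μm

D(10) = 398 μm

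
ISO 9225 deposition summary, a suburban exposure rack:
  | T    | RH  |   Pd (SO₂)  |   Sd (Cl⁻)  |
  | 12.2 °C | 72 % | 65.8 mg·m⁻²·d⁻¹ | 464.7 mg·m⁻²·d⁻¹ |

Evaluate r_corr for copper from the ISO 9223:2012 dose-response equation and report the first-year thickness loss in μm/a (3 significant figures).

r_corr = 2.23 μm/a

copper: f(T) = -0.080·(T−10) [T>10 °C] = -0.1760
  sulphur-dioxide contribution → 0.9236 μm/a
  chloride contribution → 1.307 μm/a
  total first-year rate 2.23 μm/a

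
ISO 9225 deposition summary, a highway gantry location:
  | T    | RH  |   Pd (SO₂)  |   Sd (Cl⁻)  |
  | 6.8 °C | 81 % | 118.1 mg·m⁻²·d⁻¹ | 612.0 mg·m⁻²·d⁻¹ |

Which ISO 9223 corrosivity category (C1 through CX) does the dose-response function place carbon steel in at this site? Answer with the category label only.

C5

carbon steel: temperature factor f = +0.150·(-3.2) = -0.4800
  sulphur-dioxide contribution → 66.17 μm/a
  chloride contribution → 103.6 μm/a
  ⇒ r_corr(carbon steel) = 169.8 μm/a
170 μm/a falls in (80, 200] for carbon steel → category C5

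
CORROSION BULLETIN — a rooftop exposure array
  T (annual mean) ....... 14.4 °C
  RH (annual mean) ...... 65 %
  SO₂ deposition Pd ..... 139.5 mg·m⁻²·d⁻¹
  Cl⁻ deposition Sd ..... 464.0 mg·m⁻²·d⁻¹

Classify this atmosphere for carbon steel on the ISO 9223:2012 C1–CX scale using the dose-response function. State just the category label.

carbon steel: temperature factor f = -0.054·(4.4) = -0.2376
  SO₂ term: 1.77·139.5^0.52·exp(0.02·65-0.2376) = 66.76
  Sd branch = 0.102·Sd^0.62·e^(0.033·RH+0.04·T) = 69.75 μm/a
  r_corr = 66.76 + 69.75 = 136.5 μm/a
137 μm/a falls in (80, 200] for carbon steel → category C5

C5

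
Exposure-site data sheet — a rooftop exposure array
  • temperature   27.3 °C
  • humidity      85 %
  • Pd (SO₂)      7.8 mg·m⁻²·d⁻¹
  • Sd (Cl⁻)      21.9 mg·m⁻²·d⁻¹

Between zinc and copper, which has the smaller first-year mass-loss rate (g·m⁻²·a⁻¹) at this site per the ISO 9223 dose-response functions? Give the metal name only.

zinc: temperature factor f = -0.071·(17.3) = -1.2283
  Pd branch = 0.0129·Pd^0.44·e^(0.046·RH+f) = 0.4653 μm/a
  Cl⁻ term: 0.0175·21.9^0.57·exp(0.008·85+0.085·27.3) = 2.043
  sum: 0.4653 + 2.043 → r_corr = 2.508 μm/a
  mass loss = 2.508 μm/a × 7.14 g/cm³ = 17.91 g·m⁻²·a⁻¹
copper: temperature factor f = -0.080·(17.3) = -1.3840
  SO₂ term: 0.0053·7.8^0.26·exp(0.059·85-1.3840) = 0.3413
  Cl⁻ term: 0.01025·21.9^0.27·exp(0.036·85+0.049·27.3) = 1.917
  sum: 0.3413 + 1.917 → r_corr = 2.258 μm/a
  mass loss = 2.258 μm/a × 8.96 g/cm³ = 20.23 g·m⁻²·a⁻¹
Ordering by g·m⁻²·a⁻¹: copper (20.2) > zinc (17.9)

zinc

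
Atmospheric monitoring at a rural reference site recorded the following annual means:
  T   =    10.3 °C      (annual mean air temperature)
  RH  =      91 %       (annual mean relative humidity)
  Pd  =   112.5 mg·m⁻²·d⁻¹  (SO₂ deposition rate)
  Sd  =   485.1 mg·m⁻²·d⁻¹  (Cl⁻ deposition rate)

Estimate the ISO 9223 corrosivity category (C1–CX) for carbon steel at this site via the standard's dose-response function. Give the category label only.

CX

carbon steel: temperature factor f = -0.054·(0.3) = -0.0162
  SO₂ term: 1.77·112.5^0.52·exp(0.02·91-0.0162) = 125.3
  Cl⁻ term: 0.102·485.1^0.62·exp(0.033·91+0.04·10.3) = 143.5
  r_corr = 125.3 + 143.5 = 268.8 μm/a
Category bounds: 200…700 μm/a bracket r_corr ⇒ CX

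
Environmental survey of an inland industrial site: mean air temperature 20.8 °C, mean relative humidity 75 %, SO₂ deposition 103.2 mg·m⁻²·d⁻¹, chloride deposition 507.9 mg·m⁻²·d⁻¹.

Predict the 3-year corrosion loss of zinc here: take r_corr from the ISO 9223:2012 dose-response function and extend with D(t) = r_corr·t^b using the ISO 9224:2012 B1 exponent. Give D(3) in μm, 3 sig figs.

D(3) = 19.5 μm

zinc: temperature factor f = -0.071·(10.8) = -0.7668
  Pd branch = 0.0129·Pd^0.44·e^(0.046·RH+f) = 1.452 μm/a
  Sd branch = 0.0175·Sd^0.57·e^(0.008·RH+0.085·T) = 6.512 μm/a
  sum: 1.452 + 6.512 → r_corr = 7.964 μm/a
Power-law: D(3) = r_corr · 3^0.813
  D(3) = 7.964 × 3^0.813 = 7.964 × 2.443 = 19.46 μm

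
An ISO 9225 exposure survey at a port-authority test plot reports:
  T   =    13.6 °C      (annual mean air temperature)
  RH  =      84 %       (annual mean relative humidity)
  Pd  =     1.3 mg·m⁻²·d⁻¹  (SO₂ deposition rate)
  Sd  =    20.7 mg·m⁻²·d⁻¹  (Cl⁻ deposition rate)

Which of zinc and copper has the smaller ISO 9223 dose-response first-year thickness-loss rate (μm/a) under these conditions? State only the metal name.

zinc: T>10 °C ⇒ hinge -0.071·(13.6−10) = -0.2556
  SO₂ term: 0.0129·1.3^0.44·exp(0.046·84-0.2556) = 0.5344
  Sd branch = 0.0175·Sd^0.57·e^(0.008·RH+0.085·T) = 0.6124 μm/a
  r_corr = 0.5344 + 0.6124 = 1.147 μm/a
copper: temperature factor f = -0.080·(3.6) = -0.2880
  SO₂ term: 0.0053·1.3^0.26·exp(0.059·84-0.2880) = 0.6042
  Sd branch = 0.01025·Sd^0.27·e^(0.036·RH+0.049·T) = 0.9306 μm/a
  sum: 0.6042 + 0.9306 → r_corr = 1.535 μm/a
Ordering by μm/a: copper (1.53) > zinc (1.15)

zinc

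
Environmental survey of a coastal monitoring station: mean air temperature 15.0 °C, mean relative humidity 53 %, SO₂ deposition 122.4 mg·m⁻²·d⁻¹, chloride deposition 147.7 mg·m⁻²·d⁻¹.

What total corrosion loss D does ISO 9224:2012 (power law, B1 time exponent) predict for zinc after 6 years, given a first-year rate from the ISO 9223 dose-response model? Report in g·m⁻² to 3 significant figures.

D(6) = 76.9 g·m⁻²

zinc: f(T) = -0.071·(T−10) [T>10 °C] = -0.3550
  SO₂ term: 0.0129·122.4^0.44·exp(0.046·53-0.3550) = 0.8587
  Cl⁻ term: 0.0175·147.7^0.57·exp(0.008·53+0.085·15.0) = 1.65
  r_corr = 0.8587 + 1.65 = 2.509 μm/a
Power-law: D(6) = r_corr · 6^0.813
  D(6) = 2.509 × 6^0.813 = 2.509 × 4.292 = 10.77 μm
  Mass loss = 10.77 μm × 7.14 g/cm³ = 76.87 g·m⁻²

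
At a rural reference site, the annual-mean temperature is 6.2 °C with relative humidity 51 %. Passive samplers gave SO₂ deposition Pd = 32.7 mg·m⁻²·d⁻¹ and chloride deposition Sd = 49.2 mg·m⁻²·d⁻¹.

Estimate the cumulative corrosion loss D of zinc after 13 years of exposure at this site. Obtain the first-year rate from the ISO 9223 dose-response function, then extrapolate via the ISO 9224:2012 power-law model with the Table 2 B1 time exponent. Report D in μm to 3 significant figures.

zinc: T≤10 °C ⇒ hinge +0.038·(6.2−10) = -0.1444
  SO₂ term: 0.0129·32.7^0.44·exp(0.046·51-0.1444) = 0.5409
  Sd branch = 0.0175·Sd^0.57·e^(0.008·RH+0.085·T) = 0.4107 μm/a
  sum: 0.5409 + 0.4107 → r_corr = 0.9516 μm/a
Long-term exponent b (ISO 9224 Table 2, B1) = 0.813
  D(13) = 0.9516 × 13^0.813 = 0.9516 × 8.047 = 7.658 μm

D(13) = 7.66 μm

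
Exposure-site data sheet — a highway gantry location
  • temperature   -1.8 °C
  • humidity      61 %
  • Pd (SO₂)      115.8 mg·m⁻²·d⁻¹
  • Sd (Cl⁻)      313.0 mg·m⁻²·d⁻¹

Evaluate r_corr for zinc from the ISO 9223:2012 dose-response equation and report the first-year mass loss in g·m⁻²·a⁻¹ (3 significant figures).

zinc: f(T) = +0.038·(T−10) [T≤10 °C] = -0.4484
  SO₂ term: 0.0129·115.8^0.44·exp(0.046·61-0.4484) = 1.103
  Cl⁻ term: 0.0175·313.0^0.57·exp(0.008·61+0.085·-1.8) = 0.6471
  r_corr = 1.103 + 0.6471 = 1.75 μm/a
Convert to mass loss: 1.75 μm/a × 7.14 g/cm³ = 12.49 g·m⁻²·a⁻¹

r_corr = 12.5 g·m⁻²·a⁻¹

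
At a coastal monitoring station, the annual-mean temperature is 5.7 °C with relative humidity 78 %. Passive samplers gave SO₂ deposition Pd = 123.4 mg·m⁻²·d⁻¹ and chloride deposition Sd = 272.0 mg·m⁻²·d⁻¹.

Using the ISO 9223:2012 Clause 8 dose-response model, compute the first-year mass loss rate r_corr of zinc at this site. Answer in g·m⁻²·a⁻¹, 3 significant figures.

r_corr = 32.8 g·m⁻²·a⁻¹

zinc: T≤10 °C ⇒ hinge +0.038·(5.7−10) = -0.1634
  SO₂ term: 0.0129·123.4^0.44·exp(0.046·78-0.1634) = 3.297
  Sd branch = 0.0175·Sd^0.57·e^(0.008·RH+0.085·T) = 1.295 μm/a
  r_corr = 3.297 + 1.295 = 4.591 μm/a
Convert to mass loss: 4.591 μm/a × 7.14 g/cm³ = 32.78 g·m⁻²·a⁻¹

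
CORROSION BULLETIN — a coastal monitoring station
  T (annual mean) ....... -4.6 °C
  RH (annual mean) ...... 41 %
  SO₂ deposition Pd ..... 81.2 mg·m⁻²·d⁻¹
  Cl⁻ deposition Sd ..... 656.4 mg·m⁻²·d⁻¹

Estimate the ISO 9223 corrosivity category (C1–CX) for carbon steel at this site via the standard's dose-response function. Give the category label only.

carbon steel: T≤10 °C ⇒ hinge +0.150·(-4.6−10) = -2.1900
  SO₂ term: 1.77·81.2^0.52·exp(0.02·41-2.1900) = 4.425
  Cl⁻ term: 0.102·656.4^0.62·exp(0.033·41+0.04·-4.6) = 18.32
  sum: 4.425 + 18.32 → r_corr = 22.75 μm/a
22.7 μm/a falls in (1.3, 25] for carbon steel → category C2

C2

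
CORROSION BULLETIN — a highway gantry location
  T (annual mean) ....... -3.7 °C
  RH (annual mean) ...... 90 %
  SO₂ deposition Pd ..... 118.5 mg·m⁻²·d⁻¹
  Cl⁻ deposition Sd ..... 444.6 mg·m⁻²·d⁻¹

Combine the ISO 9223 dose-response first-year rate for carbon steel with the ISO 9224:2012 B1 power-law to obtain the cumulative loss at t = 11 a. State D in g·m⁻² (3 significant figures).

carbon steel: f(T) = +0.150·(T−10) [T≤10 °C] = -2.0550
  sulphur-dioxide contribution → 16.43 μm/a
  chloride contribution → 75.15 μm/a
  total first-year rate 91.58 μm/a
Power-law: D(11) = r_corr · 11^0.523
  D(11) = 91.58 × 11^0.523 = 91.58 × 3.505 = 320.9 μm
  Mass loss = 320.9 μm × 7.85 g/cm³ = 2519 g·m⁻²

D(11) = 2.52e+03 g·m⁻²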